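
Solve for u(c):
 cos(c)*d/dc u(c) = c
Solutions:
 u(c) = C1 + Integral(c/cos(c), c)


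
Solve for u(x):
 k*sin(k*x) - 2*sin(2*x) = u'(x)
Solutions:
 u(x) = C1 + cos(2*x) - cos(k*x)


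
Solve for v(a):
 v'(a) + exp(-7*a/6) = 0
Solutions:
 v(a) = C1 + 6*exp(-7*a/6)/7


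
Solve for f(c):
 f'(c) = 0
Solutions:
 f(c) = C1


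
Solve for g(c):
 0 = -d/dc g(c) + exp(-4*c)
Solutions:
 g(c) = C1 - exp(-4*c)/4


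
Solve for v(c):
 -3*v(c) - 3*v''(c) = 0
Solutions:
 v(c) = C1*sin(c) + C2*cos(c)


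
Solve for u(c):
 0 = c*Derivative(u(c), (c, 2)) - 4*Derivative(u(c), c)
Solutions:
 u(c) = C1 + C2*c^5


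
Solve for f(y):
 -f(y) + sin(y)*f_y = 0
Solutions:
 f(y) = C1*sqrt(cos(y) - 1)/sqrt(cos(y) + 1)


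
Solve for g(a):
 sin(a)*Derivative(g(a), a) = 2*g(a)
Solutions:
 g(a) = C1*(cos(a) - 1)/(cos(a) + 1)


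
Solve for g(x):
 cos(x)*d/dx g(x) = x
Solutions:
 g(x) = C1 + Integral(x/cos(x), x)


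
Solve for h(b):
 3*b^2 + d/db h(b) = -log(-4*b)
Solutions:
 h(b) = C1 - b^3 - b*log(-b) + b*(1 - 2*log(2))


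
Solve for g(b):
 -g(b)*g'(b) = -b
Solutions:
 g(b) = -sqrt(C1 + b^2)
 g(b) = sqrt(C1 + b^2)


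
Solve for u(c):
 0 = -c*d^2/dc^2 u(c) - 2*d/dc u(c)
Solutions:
 u(c) = C1 + C2/c


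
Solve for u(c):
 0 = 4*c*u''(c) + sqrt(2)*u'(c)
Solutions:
 u(c) = C1 + C2*c^(1 - sqrt(2)/4)


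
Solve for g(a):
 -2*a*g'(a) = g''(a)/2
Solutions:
 g(a) = C1 + C2*erf(sqrt(2)*a)


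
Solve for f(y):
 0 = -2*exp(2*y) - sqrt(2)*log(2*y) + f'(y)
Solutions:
 f(y) = C1 + sqrt(2)*y*log(y) + sqrt(2)*y*(-1 + log(2)) + exp(2*y)


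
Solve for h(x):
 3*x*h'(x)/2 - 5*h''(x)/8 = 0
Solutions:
 h(x) = C1 + C2*erfi(sqrt(30)*x/5)


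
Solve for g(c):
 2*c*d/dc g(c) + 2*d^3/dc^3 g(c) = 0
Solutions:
 g(c) = C1 + Integral(C2*airyai(-c) + C3*airybi(-c), c)


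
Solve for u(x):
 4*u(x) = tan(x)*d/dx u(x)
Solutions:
 u(x) = C1*sin(x)^4


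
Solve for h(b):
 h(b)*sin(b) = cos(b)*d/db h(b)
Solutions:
 h(b) = C1/cos(b)


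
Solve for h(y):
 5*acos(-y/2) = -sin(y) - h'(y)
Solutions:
 h(y) = C1 - 5*y*acos(-y/2) - 5*sqrt(4 - y^2) + cos(y)


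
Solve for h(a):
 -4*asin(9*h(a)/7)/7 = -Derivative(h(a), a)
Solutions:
 Integral(1/asin(9*_y/7), (_y, h(a))) = C1 + 4*a/7


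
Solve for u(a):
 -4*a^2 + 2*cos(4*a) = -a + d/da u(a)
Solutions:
 u(a) = C1 - 4*a^3/3 + a^2/2 + sin(4*a)/2


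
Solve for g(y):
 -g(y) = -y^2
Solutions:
 g(y) = y^2


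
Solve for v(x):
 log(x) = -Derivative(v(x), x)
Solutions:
 v(x) = C1 - x*log(x) + x


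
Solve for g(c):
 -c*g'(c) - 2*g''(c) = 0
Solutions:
 g(c) = C1 + C2*erf(c/2)


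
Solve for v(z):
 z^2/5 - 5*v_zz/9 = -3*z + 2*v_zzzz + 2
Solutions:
 v(z) = C1 + C2*z + C3*sin(sqrt(10)*z/6) + C4*cos(sqrt(10)*z/6) + 3*z^4/100 + 9*z^3/10 - 387*z^2/125


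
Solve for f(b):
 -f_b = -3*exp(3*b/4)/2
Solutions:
 f(b) = C1 + 2*exp(3*b/4)


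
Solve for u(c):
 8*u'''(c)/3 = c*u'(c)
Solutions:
 u(c) = C1 + Integral(C2*airyai(3^(1/3)*c/2) + C3*airybi(3^(1/3)*c/2), c)


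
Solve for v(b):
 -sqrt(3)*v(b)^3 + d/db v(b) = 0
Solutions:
 v(b) = -sqrt(2)*sqrt(-1/(C1 + sqrt(3)*b))/2
 v(b) = sqrt(2)*sqrt(-1/(C1 + sqrt(3)*b))/2


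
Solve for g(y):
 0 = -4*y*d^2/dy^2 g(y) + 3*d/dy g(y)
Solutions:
 g(y) = C1 + C2*y^(7/4)


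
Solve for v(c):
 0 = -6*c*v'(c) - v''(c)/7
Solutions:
 v(c) = C1 + C2*erf(sqrt(21)*c)


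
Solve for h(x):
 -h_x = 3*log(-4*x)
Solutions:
 h(x) = C1 - 3*x*log(-x) + 3*x*(1 - 2*log(2))


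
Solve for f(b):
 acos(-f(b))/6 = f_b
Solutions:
 Integral(1/acos(-_y), (_y, f(b))) = C1 + b/6


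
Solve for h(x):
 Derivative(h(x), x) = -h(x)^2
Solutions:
 h(x) = 1/(C1 + x)


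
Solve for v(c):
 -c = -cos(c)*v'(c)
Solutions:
 v(c) = C1 + Integral(c/cos(c), c)


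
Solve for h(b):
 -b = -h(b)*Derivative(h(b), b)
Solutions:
 h(b) = -sqrt(C1 + b^2)
 h(b) = sqrt(C1 + b^2)


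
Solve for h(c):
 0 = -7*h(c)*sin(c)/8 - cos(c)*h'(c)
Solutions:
 h(c) = C1*cos(c)^(7/8)


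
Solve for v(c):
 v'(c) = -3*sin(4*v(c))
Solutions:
 v(c) = -acos((-C1 - exp(24*c))/(C1 - exp(24*c)))/4 + pi/2
 v(c) = acos((-C1 - exp(24*c))/(C1 - exp(24*c)))/4


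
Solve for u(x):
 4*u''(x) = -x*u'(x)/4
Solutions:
 u(x) = C1 + C2*erf(sqrt(2)*x/8)


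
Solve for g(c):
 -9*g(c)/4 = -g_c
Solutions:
 g(c) = C1*exp(9*c/4)


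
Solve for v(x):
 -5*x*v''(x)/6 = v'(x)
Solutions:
 v(x) = C1 + C2/x^(1/5)


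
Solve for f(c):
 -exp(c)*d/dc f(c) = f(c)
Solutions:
 f(c) = C1*exp(exp(-c))


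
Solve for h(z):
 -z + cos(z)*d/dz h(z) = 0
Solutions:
 h(z) = C1 + Integral(z/cos(z), z)


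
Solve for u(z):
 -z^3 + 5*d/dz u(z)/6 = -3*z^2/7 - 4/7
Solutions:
 u(z) = C1 + 3*z^4/10 - 6*z^3/35 - 24*z/35


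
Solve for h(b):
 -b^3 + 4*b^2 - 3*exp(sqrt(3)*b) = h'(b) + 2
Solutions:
 h(b) = C1 - b^4/4 + 4*b^3/3 - 2*b - sqrt(3)*exp(sqrt(3)*b)


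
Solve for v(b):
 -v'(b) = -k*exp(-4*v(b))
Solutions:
 v(b) = log(-I*(C1 + 4*b*k)^(1/4))
 v(b) = log(I*(C1 + 4*b*k)^(1/4))
 v(b) = log(-(C1 + 4*b*k)^(1/4))
 v(b) = log(C1 + 4*b*k)/4


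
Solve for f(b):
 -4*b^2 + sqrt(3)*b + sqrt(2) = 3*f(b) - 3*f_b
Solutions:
 f(b) = C1*exp(b) - 4*b^2/3 - 8*b/3 + sqrt(3)*b/3 - 8/3 + sqrt(2)/3 + sqrt(3)/3


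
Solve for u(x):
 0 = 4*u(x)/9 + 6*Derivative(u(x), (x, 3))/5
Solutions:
 u(x) = C3*exp(-10^(1/3)*x/3) + (C1*sin(10^(1/3)*sqrt(3)*x/6) + C2*cos(10^(1/3)*sqrt(3)*x/6))*exp(10^(1/3)*x/6)


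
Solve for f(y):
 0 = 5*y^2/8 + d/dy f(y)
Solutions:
 f(y) = C1 - 5*y^3/24


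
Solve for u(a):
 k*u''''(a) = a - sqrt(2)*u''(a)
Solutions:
 u(a) = C1 + C2*a + C3*exp(-2^(1/4)*a*sqrt(-1/k)) + C4*exp(2^(1/4)*a*sqrt(-1/k)) + sqrt(2)*a^3/12


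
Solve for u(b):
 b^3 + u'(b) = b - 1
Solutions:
 u(b) = C1 - b^4/4 + b^2/2 - b


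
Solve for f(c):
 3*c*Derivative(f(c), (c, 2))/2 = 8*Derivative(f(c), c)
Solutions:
 f(c) = C1 + C2*c^(19/3)


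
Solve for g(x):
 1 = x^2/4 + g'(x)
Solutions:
 g(x) = C1 - x^3/12 + x


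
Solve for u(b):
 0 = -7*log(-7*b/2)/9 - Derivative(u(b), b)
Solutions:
 u(b) = C1 - 7*b*log(-b)/9 + 7*b*(-log(7) + log(2) + 1)/9


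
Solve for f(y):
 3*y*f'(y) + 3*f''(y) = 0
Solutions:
 f(y) = C1 + C2*erf(sqrt(2)*y/2)


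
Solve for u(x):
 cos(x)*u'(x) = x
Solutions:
 u(x) = C1 + Integral(x/cos(x), x)


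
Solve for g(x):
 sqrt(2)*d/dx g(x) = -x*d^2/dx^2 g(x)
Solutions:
 g(x) = C1 + C2*x^(1 - sqrt(2))


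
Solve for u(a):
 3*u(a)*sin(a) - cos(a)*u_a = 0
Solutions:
 u(a) = C1/cos(a)^3


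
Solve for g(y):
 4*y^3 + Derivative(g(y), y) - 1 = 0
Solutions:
 g(y) = C1 - y^4 + y


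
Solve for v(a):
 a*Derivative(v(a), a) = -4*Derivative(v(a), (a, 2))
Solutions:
 v(a) = C1 + C2*erf(sqrt(2)*a/4)


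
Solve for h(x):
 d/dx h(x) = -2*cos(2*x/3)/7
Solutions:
 h(x) = C1 - 3*sin(2*x/3)/7


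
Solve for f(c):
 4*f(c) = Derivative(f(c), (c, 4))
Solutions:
 f(c) = C1*exp(-sqrt(2)*c) + C2*exp(sqrt(2)*c) + C3*sin(sqrt(2)*c) + C4*cos(sqrt(2)*c)


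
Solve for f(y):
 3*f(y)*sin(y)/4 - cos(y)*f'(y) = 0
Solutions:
 f(y) = C1/cos(y)^(3/4)


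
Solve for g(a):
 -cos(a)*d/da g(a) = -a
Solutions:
 g(a) = C1 + Integral(a/cos(a), a)


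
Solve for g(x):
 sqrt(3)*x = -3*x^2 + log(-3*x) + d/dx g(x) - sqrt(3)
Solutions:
 g(x) = C1 + x^3 + sqrt(3)*x^2/2 - x*log(-x) + x*(-log(3) + 1 + sqrt(3))


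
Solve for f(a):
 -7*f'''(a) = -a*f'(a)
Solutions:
 f(a) = C1 + Integral(C2*airyai(7^(2/3)*a/7) + C3*airybi(7^(2/3)*a/7), a)


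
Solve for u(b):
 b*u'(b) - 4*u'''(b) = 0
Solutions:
 u(b) = C1 + Integral(C2*airyai(2^(1/3)*b/2) + C3*airybi(2^(1/3)*b/2), b)


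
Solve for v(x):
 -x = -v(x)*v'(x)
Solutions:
 v(x) = -sqrt(C1 + x^2)
 v(x) = sqrt(C1 + x^2)


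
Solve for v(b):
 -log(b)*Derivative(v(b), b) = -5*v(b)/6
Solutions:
 v(b) = C1*exp(5*li(b)/6)


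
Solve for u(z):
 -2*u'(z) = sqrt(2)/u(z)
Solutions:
 u(z) = -sqrt(C1 - sqrt(2)*z)
 u(z) = sqrt(C1 - sqrt(2)*z)


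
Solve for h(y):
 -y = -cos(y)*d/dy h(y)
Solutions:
 h(y) = C1 + Integral(y/cos(y), y)


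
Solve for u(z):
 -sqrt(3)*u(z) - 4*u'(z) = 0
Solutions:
 u(z) = C1*exp(-sqrt(3)*z/4)


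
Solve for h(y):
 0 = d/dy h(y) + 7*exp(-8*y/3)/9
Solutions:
 h(y) = C1 + 7*exp(-8*y/3)/24


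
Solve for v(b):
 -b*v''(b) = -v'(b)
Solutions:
 v(b) = C1 + C2*b^2


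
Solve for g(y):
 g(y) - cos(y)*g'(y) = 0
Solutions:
 g(y) = C1*sqrt(sin(y) + 1)/sqrt(sin(y) - 1)


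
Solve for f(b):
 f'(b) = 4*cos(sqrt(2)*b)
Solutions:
 f(b) = C1 + 2*sqrt(2)*sin(sqrt(2)*b)


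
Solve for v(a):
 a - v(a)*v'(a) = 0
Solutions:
 v(a) = -sqrt(C1 + a^2)
 v(a) = sqrt(C1 + a^2)


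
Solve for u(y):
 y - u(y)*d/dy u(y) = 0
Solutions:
 u(y) = -sqrt(C1 + y^2)
 u(y) = sqrt(C1 + y^2)


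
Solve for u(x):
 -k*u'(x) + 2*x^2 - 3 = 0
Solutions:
 u(x) = C1 + 2*x^3/(3*k) - 3*x/k


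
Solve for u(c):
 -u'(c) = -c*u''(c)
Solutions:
 u(c) = C1 + C2*c^2


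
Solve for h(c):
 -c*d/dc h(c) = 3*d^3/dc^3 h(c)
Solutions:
 h(c) = C1 + Integral(C2*airyai(-3^(2/3)*c/3) + C3*airybi(-3^(2/3)*c/3), c)


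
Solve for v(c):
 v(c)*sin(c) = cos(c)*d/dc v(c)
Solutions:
 v(c) = C1/cos(c)


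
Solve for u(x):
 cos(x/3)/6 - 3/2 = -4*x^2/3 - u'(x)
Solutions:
 u(x) = C1 - 4*x^3/9 + 3*x/2 - sin(x/3)/2


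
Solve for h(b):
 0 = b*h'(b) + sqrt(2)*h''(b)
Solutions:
 h(b) = C1 + C2*erf(2^(1/4)*b/2)


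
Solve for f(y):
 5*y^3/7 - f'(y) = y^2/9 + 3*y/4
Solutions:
 f(y) = C1 + 5*y^4/28 - y^3/27 - 3*y^2/8


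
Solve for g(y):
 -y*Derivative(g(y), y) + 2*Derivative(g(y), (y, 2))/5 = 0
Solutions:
 g(y) = C1 + C2*erfi(sqrt(5)*y/2)


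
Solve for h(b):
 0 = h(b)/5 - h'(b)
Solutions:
 h(b) = C1*exp(b/5)


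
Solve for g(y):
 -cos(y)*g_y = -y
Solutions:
 g(y) = C1 + Integral(y/cos(y), y)


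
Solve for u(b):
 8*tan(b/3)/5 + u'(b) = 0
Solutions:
 u(b) = C1 + 24*log(cos(b/3))/5


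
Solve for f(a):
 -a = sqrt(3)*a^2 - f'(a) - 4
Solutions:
 f(a) = C1 + sqrt(3)*a^3/3 + a^2/2 - 4*a


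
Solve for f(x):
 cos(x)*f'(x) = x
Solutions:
 f(x) = C1 + Integral(x/cos(x), x)


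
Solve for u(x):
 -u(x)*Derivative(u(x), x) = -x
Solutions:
 u(x) = -sqrt(C1 + x^2)
 u(x) = sqrt(C1 + x^2)


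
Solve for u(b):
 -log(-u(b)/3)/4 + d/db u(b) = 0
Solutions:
 -4*Integral(1/(log(-_y) - log(3)), (_y, u(b))) = C1 - b


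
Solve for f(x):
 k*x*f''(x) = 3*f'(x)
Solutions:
 f(x) = C1 + x^(((re(k) + 3)*re(k) + im(k)^2)/(re(k)^2 + im(k)^2))*(C2*sin(3*log(x)*Abs(im(k))/(re(k)^2 + im(k)^2)) + C3*cos(3*log(x)*im(k)/(re(k)^2 + im(k)^2)))


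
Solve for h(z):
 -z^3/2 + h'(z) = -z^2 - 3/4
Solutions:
 h(z) = C1 + z^4/8 - z^3/3 - 3*z/4


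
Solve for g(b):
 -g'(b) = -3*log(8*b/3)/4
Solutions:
 g(b) = C1 + 3*b*log(b)/4 - 3*b*log(3)/4 - 3*b/4 + 9*b*log(2)/4


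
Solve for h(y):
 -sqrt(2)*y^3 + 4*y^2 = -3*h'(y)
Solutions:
 h(y) = C1 + sqrt(2)*y^4/12 - 4*y^3/9


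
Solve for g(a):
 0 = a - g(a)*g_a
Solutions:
 g(a) = -sqrt(C1 + a^2)
 g(a) = sqrt(C1 + a^2)


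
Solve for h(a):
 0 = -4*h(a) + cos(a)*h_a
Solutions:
 h(a) = C1*(sin(a)^2 + 2*sin(a) + 1)/(sin(a)^2 - 2*sin(a) + 1)


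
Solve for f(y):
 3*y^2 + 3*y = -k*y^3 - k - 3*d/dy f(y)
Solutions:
 f(y) = C1 - k*y^4/12 - k*y/3 - y^3/3 - y^2/2


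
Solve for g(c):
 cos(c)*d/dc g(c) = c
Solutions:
 g(c) = C1 + Integral(c/cos(c), c)


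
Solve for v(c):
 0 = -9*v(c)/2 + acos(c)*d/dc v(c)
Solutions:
 v(c) = C1*exp(9*Integral(1/acos(c), c)/2)


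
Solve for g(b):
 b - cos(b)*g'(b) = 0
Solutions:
 g(b) = C1 + Integral(b/cos(b), b)


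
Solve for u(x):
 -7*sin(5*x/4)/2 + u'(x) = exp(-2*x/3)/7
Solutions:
 u(x) = C1 - 14*cos(5*x/4)/5 - 3*exp(-2*x/3)/14


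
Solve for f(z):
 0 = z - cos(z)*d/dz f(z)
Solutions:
 f(z) = C1 + Integral(z/cos(z), z)


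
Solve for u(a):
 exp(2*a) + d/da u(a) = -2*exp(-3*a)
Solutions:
 u(a) = C1 - exp(2*a)/2 + 2*exp(-3*a)/3


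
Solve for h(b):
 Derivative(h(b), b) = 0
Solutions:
 h(b) = C1


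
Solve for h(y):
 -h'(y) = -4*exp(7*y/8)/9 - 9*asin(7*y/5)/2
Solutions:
 h(y) = C1 + 9*y*asin(7*y/5)/2 + 9*sqrt(25 - 49*y^2)/14 + 32*exp(7*y/8)/63


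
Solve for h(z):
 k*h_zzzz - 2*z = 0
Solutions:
 h(z) = C1 + C2*z + C3*z^2 + C4*z^3 + z^5/(60*k)


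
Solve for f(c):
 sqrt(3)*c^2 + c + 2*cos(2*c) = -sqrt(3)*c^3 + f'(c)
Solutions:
 f(c) = C1 + sqrt(3)*c^4/4 + sqrt(3)*c^3/3 + c^2/2 + sin(2*c)


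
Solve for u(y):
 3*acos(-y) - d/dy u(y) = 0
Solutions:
 u(y) = C1 + 3*y*acos(-y) + 3*sqrt(1 - y^2)


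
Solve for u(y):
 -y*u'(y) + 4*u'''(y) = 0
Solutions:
 u(y) = C1 + Integral(C2*airyai(2^(1/3)*y/2) + C3*airybi(2^(1/3)*y/2), y)


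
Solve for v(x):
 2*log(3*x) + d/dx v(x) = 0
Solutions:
 v(x) = C1 - 2*x*log(x) - x*log(9) + 2*x


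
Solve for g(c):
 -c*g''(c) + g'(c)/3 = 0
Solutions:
 g(c) = C1 + C2*c^(4/3)


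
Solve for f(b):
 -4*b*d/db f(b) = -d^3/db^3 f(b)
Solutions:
 f(b) = C1 + Integral(C2*airyai(2^(2/3)*b) + C3*airybi(2^(2/3)*b), b)


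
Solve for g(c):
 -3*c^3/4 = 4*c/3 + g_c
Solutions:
 g(c) = C1 - 3*c^4/16 - 2*c^2/3


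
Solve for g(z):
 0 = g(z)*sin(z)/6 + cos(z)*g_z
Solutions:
 g(z) = C1*cos(z)^(1/6)


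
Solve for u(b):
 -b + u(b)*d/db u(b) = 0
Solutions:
 u(b) = -sqrt(C1 + b^2)
 u(b) = sqrt(C1 + b^2)


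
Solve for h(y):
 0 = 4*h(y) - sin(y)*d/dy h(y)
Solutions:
 h(y) = C1*(cos(y)^2 - 2*cos(y) + 1)/(cos(y)^2 + 2*cos(y) + 1)


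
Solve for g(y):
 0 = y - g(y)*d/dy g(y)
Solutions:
 g(y) = -sqrt(C1 + y^2)
 g(y) = sqrt(C1 + y^2)


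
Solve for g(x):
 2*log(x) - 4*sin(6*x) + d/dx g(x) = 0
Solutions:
 g(x) = C1 - 2*x*log(x) + 2*x - 2*cos(6*x)/3


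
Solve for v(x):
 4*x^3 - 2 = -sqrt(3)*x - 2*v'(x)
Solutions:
 v(x) = C1 - x^4/2 - sqrt(3)*x^2/4 + x


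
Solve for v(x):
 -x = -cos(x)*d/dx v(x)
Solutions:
 v(x) = C1 + Integral(x/cos(x), x)


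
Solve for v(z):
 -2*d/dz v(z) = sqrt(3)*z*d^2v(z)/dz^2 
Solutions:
 v(z) = C1 + C2*z^(1 - 2*sqrt(3)/3)


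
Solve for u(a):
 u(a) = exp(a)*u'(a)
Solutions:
 u(a) = C1*exp(-exp(-a))


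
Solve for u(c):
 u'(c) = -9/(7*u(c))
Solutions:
 u(c) = -sqrt(C1 - 126*c)/7
 u(c) = sqrt(C1 - 126*c)/7


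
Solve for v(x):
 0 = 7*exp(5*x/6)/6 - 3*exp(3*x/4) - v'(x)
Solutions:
 v(x) = C1 + 7*exp(5*x/6)/5 - 4*exp(3*x/4)


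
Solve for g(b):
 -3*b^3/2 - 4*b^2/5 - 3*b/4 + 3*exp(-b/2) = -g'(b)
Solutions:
 g(b) = C1 + 3*b^4/8 + 4*b^3/15 + 3*b^2/8 + 6*exp(-b/2)


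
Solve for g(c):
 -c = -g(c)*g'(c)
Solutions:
 g(c) = -sqrt(C1 + c^2)
 g(c) = sqrt(C1 + c^2)


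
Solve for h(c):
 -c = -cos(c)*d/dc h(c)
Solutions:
 h(c) = C1 + Integral(c/cos(c), c)


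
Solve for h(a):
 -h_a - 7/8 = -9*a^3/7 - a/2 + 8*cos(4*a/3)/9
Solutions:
 h(a) = C1 + 9*a^4/28 + a^2/4 - 7*a/8 - 2*sin(4*a/3)/3


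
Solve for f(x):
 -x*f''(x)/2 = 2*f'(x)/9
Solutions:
 f(x) = C1 + C2*x^(5/9)


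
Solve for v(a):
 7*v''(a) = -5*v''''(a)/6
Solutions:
 v(a) = C1 + C2*a + C3*sin(sqrt(210)*a/5) + C4*cos(sqrt(210)*a/5)


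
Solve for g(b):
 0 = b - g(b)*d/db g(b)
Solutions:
 g(b) = -sqrt(C1 + b^2)
 g(b) = sqrt(C1 + b^2)


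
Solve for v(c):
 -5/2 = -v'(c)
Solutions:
 v(c) = C1 + 5*c/2


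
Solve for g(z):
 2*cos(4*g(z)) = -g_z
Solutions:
 g(z) = -asin((C1 + exp(16*z))/(C1 - exp(16*z)))/4 + pi/4
 g(z) = asin((C1 + exp(16*z))/(C1 - exp(16*z)))/4


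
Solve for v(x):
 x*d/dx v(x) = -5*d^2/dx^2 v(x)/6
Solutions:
 v(x) = C1 + C2*erf(sqrt(15)*x/5)


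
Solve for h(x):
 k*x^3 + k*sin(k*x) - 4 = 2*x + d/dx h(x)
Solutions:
 h(x) = C1 + k*x^4/4 - x^2 - 4*x - cos(k*x)


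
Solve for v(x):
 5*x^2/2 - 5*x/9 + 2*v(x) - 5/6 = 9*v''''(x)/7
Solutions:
 v(x) = C1*exp(-14^(1/4)*sqrt(3)*x/3) + C2*exp(14^(1/4)*sqrt(3)*x/3) + C3*sin(14^(1/4)*sqrt(3)*x/3) + C4*cos(14^(1/4)*sqrt(3)*x/3) - 5*x^2/4 + 5*x/18 + 5/12


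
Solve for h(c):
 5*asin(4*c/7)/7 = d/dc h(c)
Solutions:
 h(c) = C1 + 5*c*asin(4*c/7)/7 + 5*sqrt(49 - 16*c^2)/28


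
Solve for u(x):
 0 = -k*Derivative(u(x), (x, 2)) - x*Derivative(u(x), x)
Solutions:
 u(x) = C1 + C2*sqrt(k)*erf(sqrt(2)*x*sqrt(1/k)/2)


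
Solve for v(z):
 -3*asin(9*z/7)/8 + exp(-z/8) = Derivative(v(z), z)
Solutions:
 v(z) = C1 - 3*z*asin(9*z/7)/8 - sqrt(49 - 81*z^2)/24 - 8*exp(-z/8)


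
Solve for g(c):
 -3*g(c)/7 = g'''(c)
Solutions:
 g(c) = C3*exp(-3^(1/3)*7^(2/3)*c/7) + (C1*sin(3^(5/6)*7^(2/3)*c/14) + C2*cos(3^(5/6)*7^(2/3)*c/14))*exp(3^(1/3)*7^(2/3)*c/14)


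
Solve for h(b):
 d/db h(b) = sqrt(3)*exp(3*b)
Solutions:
 h(b) = C1 + sqrt(3)*exp(3*b)/3


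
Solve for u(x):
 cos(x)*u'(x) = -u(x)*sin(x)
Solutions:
 u(x) = C1*cos(x)


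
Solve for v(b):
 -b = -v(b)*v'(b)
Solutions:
 v(b) = -sqrt(C1 + b^2)
 v(b) = sqrt(C1 + b^2)


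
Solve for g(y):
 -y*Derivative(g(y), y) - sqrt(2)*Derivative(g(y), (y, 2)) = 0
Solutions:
 g(y) = C1 + C2*erf(2^(1/4)*y/2)


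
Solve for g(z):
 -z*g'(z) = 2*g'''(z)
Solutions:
 g(z) = C1 + Integral(C2*airyai(-2^(2/3)*z/2) + C3*airybi(-2^(2/3)*z/2), z)


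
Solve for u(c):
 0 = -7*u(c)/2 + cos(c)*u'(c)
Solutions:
 u(c) = C1*(sin(c) + 1)^(7/4)/(sin(c) - 1)^(7/4)


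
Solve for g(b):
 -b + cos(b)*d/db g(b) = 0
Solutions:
 g(b) = C1 + Integral(b/cos(b), b)


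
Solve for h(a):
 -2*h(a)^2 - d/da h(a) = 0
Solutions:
 h(a) = 1/(C1 + 2*a)


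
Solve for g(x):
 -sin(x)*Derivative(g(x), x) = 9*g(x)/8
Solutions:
 g(x) = C1*(cos(x) + 1)^(9/16)/(cos(x) - 1)^(9/16)


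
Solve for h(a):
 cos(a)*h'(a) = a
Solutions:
 h(a) = C1 + Integral(a/cos(a), a)


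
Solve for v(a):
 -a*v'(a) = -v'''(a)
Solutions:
 v(a) = C1 + Integral(C2*airyai(a) + C3*airybi(a), a)


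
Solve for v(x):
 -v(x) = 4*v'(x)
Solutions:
 v(x) = C1*exp(-x/4)


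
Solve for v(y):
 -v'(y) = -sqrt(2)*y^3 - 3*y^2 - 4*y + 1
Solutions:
 v(y) = C1 + sqrt(2)*y^4/4 + y^3 + 2*y^2 - y


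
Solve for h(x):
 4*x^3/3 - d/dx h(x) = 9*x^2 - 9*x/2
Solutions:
 h(x) = C1 + x^4/3 - 3*x^3 + 9*x^2/4


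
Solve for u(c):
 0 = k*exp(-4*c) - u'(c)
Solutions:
 u(c) = C1 - k*exp(-4*c)/4


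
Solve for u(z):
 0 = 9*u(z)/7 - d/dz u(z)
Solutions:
 u(z) = C1*exp(9*z/7)


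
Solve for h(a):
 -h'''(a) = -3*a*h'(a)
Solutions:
 h(a) = C1 + Integral(C2*airyai(3^(1/3)*a) + C3*airybi(3^(1/3)*a), a)


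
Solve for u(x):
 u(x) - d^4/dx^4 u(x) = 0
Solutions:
 u(x) = C1*exp(-x) + C2*exp(x) + C3*sin(x) + C4*cos(x)


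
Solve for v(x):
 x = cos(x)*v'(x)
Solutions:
 v(x) = C1 + Integral(x/cos(x), x)


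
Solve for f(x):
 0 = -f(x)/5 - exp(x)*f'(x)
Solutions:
 f(x) = C1*exp(exp(-x)/5)


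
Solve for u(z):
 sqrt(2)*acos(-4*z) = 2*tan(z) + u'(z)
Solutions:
 u(z) = C1 + sqrt(2)*(z*acos(-4*z) + sqrt(1 - 16*z^2)/4) + 2*log(cos(z))


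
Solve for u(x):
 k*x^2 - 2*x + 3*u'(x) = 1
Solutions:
 u(x) = C1 - k*x^3/9 + x^2/3 + x/3


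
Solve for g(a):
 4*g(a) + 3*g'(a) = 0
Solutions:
 g(a) = C1*exp(-4*a/3)


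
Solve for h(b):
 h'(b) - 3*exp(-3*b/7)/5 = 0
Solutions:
 h(b) = C1 - 7*exp(-3*b/7)/5


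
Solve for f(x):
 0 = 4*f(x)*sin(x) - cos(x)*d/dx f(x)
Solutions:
 f(x) = C1/cos(x)^4


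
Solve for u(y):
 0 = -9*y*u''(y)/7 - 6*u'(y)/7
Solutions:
 u(y) = C1 + C2*y^(1/3)


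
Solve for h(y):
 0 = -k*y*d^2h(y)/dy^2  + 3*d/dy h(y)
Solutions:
 h(y) = C1 + y^(((re(k) + 3)*re(k) + im(k)^2)/(re(k)^2 + im(k)^2))*(C2*sin(3*log(y)*Abs(im(k))/(re(k)^2 + im(k)^2)) + C3*cos(3*log(y)*im(k)/(re(k)^2 + im(k)^2)))


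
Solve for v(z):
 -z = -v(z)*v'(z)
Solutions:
 v(z) = -sqrt(C1 + z^2)
 v(z) = sqrt(C1 + z^2)


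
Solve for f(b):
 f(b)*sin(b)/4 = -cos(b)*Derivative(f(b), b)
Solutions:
 f(b) = C1*cos(b)^(1/4)


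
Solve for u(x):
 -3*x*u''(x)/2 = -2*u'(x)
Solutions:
 u(x) = C1 + C2*x^(7/3)


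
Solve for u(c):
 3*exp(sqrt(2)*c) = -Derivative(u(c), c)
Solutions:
 u(c) = C1 - 3*sqrt(2)*exp(sqrt(2)*c)/2


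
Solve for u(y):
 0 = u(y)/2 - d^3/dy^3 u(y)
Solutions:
 u(y) = C3*exp(2^(2/3)*y/2) + (C1*sin(2^(2/3)*sqrt(3)*y/4) + C2*cos(2^(2/3)*sqrt(3)*y/4))*exp(-2^(2/3)*y/4)


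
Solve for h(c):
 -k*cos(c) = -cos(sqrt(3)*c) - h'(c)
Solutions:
 h(c) = C1 + k*sin(c) - sqrt(3)*sin(sqrt(3)*c)/3


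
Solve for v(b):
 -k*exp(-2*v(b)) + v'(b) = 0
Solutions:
 v(b) = log(-sqrt(C1 + 2*b*k))
 v(b) = log(C1 + 2*b*k)/2


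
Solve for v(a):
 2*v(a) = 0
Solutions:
 v(a) = 0


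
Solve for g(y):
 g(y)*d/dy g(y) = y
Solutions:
 g(y) = -sqrt(C1 + y^2)
 g(y) = sqrt(C1 + y^2)


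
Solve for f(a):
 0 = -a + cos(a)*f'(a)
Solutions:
 f(a) = C1 + Integral(a/cos(a), a)


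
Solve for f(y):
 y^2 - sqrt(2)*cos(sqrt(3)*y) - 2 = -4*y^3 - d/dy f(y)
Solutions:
 f(y) = C1 - y^4 - y^3/3 + 2*y + sqrt(6)*sin(sqrt(3)*y)/3


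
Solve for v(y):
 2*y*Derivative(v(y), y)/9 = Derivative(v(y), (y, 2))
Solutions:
 v(y) = C1 + C2*erfi(y/3)


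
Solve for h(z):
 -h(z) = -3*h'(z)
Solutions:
 h(z) = C1*exp(z/3)


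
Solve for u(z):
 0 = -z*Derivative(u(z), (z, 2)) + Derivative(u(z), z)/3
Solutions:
 u(z) = C1 + C2*z^(4/3)


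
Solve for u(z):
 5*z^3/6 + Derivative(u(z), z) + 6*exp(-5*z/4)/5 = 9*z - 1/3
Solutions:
 u(z) = C1 - 5*z^4/24 + 9*z^2/2 - z/3 + 24*exp(-5*z/4)/25


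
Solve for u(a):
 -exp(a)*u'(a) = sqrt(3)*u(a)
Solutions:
 u(a) = C1*exp(sqrt(3)*exp(-a))


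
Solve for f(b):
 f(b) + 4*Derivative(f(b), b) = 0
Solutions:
 f(b) = C1*exp(-b/4)


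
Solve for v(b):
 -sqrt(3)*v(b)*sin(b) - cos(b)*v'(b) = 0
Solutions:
 v(b) = C1*cos(b)^(sqrt(3))


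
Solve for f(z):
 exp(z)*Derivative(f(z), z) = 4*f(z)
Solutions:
 f(z) = C1*exp(-4*exp(-z))


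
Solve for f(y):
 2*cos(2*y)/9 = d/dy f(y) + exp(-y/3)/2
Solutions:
 f(y) = C1 + sin(2*y)/9 + 3*exp(-y/3)/2


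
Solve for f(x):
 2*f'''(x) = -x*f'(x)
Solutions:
 f(x) = C1 + Integral(C2*airyai(-2^(2/3)*x/2) + C3*airybi(-2^(2/3)*x/2), x)


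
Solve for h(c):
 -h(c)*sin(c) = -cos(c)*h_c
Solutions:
 h(c) = C1/cos(c)


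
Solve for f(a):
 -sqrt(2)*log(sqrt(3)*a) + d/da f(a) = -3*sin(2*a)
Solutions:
 f(a) = C1 + sqrt(2)*a*(log(a) - 1) + sqrt(2)*a*log(3)/2 + 3*cos(2*a)/2


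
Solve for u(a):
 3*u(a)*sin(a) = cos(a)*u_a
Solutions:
 u(a) = C1/cos(a)^3


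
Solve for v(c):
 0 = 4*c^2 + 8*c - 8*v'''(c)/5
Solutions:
 v(c) = C1 + C2*c + C3*c^2 + c^5/24 + 5*c^4/24


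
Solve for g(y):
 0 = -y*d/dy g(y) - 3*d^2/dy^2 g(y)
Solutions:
 g(y) = C1 + C2*erf(sqrt(6)*y/6)


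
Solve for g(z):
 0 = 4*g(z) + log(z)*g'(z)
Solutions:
 g(z) = C1*exp(-4*li(z))


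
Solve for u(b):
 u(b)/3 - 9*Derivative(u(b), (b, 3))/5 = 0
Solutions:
 u(b) = C3*exp(5^(1/3)*b/3) + (C1*sin(sqrt(3)*5^(1/3)*b/6) + C2*cos(sqrt(3)*5^(1/3)*b/6))*exp(-5^(1/3)*b/6)


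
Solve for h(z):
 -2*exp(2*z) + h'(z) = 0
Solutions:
 h(z) = C1 + exp(2*z)


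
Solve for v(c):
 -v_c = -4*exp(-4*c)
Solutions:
 v(c) = C1 - exp(-4*c)


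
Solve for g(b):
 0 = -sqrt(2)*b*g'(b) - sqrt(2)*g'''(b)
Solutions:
 g(b) = C1 + Integral(C2*airyai(-b) + C3*airybi(-b), b)


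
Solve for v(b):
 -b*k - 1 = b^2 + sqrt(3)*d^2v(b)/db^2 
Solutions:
 v(b) = C1 + C2*b - sqrt(3)*b^4/36 - sqrt(3)*b^3*k/18 - sqrt(3)*b^2/6


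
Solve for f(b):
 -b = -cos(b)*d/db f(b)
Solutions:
 f(b) = C1 + Integral(b/cos(b), b)


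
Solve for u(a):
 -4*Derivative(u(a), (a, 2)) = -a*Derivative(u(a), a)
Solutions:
 u(a) = C1 + C2*erfi(sqrt(2)*a/4)


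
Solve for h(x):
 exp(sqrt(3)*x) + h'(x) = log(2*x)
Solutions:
 h(x) = C1 + x*log(x) + x*(-1 + log(2)) - sqrt(3)*exp(sqrt(3)*x)/3


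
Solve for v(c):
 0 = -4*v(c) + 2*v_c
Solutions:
 v(c) = C1*exp(2*c)


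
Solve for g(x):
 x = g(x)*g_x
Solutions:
 g(x) = -sqrt(C1 + x^2)
 g(x) = sqrt(C1 + x^2)


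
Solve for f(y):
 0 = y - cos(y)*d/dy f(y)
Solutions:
 f(y) = C1 + Integral(y/cos(y), y)


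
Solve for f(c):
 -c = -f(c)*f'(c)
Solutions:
 f(c) = -sqrt(C1 + c^2)
 f(c) = sqrt(C1 + c^2)


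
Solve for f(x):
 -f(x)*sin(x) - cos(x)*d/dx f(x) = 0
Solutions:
 f(x) = C1*cos(x)


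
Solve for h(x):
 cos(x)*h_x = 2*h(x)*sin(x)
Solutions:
 h(x) = C1/cos(x)^2


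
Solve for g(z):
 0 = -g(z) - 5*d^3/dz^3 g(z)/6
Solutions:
 g(z) = C3*exp(-5^(2/3)*6^(1/3)*z/5) + (C1*sin(2^(1/3)*3^(5/6)*5^(2/3)*z/10) + C2*cos(2^(1/3)*3^(5/6)*5^(2/3)*z/10))*exp(5^(2/3)*6^(1/3)*z/10)


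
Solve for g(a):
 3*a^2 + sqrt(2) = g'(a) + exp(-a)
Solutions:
 g(a) = C1 + a^3 + sqrt(2)*a + exp(-a)


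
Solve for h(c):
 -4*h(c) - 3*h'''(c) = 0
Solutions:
 h(c) = C3*exp(-6^(2/3)*c/3) + (C1*sin(2^(2/3)*3^(1/6)*c/2) + C2*cos(2^(2/3)*3^(1/6)*c/2))*exp(6^(2/3)*c/6)


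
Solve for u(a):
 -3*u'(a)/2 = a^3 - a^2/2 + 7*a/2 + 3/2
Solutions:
 u(a) = C1 - a^4/6 + a^3/9 - 7*a^2/6 - a


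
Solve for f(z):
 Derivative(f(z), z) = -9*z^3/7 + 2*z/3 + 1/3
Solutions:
 f(z) = C1 - 9*z^4/28 + z^2/3 + z/3


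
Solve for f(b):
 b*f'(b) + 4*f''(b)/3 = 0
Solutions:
 f(b) = C1 + C2*erf(sqrt(6)*b/4)


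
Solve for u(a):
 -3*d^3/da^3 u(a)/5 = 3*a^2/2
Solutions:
 u(a) = C1 + C2*a + C3*a^2 - a^5/24


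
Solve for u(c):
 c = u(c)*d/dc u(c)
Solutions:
 u(c) = -sqrt(C1 + c^2)
 u(c) = sqrt(C1 + c^2)


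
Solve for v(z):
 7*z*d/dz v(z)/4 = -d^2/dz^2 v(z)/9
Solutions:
 v(z) = C1 + C2*erf(3*sqrt(14)*z/4)


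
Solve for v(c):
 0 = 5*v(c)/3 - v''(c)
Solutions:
 v(c) = C1*exp(-sqrt(15)*c/3) + C2*exp(sqrt(15)*c/3)


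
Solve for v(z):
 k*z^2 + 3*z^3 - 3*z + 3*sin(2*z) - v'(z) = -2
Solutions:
 v(z) = C1 + k*z^3/3 + 3*z^4/4 - 3*z^2/2 + 2*z - 3*cos(2*z)/2


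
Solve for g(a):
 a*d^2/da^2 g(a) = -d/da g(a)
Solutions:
 g(a) = C1 + C2*log(a)


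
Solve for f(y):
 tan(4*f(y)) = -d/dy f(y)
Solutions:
 f(y) = -asin(C1*exp(-4*y))/4 + pi/4
 f(y) = asin(C1*exp(-4*y))/4


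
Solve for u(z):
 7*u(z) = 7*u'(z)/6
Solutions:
 u(z) = C1*exp(6*z)


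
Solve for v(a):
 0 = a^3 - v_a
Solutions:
 v(a) = C1 + a^4/4


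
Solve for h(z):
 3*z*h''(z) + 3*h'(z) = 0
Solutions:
 h(z) = C1 + C2*log(z)


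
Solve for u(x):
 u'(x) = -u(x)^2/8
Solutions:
 u(x) = 8/(C1 + x)


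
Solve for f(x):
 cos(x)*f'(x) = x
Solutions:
 f(x) = C1 + Integral(x/cos(x), x)


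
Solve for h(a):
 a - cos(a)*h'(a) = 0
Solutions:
 h(a) = C1 + Integral(a/cos(a), a)


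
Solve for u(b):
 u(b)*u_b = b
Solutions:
 u(b) = -sqrt(C1 + b^2)
 u(b) = sqrt(C1 + b^2)


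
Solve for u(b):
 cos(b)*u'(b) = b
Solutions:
 u(b) = C1 + Integral(b/cos(b), b)


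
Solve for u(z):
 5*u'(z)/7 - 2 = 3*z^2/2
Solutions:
 u(z) = C1 + 7*z^3/10 + 14*z/5


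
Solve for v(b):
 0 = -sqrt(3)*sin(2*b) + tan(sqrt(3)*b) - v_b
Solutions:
 v(b) = C1 - sqrt(3)*log(cos(sqrt(3)*b))/3 + sqrt(3)*cos(2*b)/2


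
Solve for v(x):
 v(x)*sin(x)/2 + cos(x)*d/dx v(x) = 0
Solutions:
 v(x) = C1*sqrt(cos(x))


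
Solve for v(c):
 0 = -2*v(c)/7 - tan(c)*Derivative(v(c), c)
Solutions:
 v(c) = C1/sin(c)^(2/7)


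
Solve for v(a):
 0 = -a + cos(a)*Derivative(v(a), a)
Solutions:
 v(a) = C1 + Integral(a/cos(a), a)


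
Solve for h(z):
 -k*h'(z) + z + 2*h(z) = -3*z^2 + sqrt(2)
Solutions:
 h(z) = C1*exp(2*z/k) - 3*k^2/4 - 3*k*z/2 - k/4 - 3*z^2/2 - z/2 + sqrt(2)/2


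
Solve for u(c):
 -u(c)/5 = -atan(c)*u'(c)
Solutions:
 u(c) = C1*exp(Integral(1/atan(c), c)/5)


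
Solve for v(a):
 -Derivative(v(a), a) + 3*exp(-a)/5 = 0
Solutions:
 v(a) = C1 - 3*exp(-a)/5


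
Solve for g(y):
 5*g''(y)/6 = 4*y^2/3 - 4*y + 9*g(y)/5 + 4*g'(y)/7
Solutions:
 g(y) = C1*exp(3*y*(4 - sqrt(310))/35) + C2*exp(3*y*(4 + sqrt(310))/35) - 20*y^2/27 + 4580*y/1701 - 165100/107163


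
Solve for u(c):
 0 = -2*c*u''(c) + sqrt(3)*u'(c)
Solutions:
 u(c) = C1 + C2*c^(sqrt(3)/2 + 1)


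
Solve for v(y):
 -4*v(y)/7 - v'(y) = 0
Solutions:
 v(y) = C1*exp(-4*y/7)


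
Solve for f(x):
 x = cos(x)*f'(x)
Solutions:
 f(x) = C1 + Integral(x/cos(x), x)


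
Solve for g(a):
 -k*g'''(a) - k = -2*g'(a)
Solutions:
 g(a) = C1 + C2*exp(-sqrt(2)*a*sqrt(1/k)) + C3*exp(sqrt(2)*a*sqrt(1/k)) + a*k/2


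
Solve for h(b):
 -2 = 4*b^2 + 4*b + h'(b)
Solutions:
 h(b) = C1 - 4*b^3/3 - 2*b^2 - 2*b


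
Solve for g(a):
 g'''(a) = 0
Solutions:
 g(a) = C1 + C2*a + C3*a^2


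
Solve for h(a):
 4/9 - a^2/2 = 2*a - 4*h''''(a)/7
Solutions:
 h(a) = C1 + C2*a + C3*a^2 + C4*a^3 + 7*a^6/2880 + 7*a^5/240 - 7*a^4/216


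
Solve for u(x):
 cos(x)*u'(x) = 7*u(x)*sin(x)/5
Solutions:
 u(x) = C1/cos(x)^(7/5)


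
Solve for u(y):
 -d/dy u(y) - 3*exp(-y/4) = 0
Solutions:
 u(y) = C1 + 12*exp(-y/4)


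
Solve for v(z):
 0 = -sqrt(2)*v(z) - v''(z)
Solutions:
 v(z) = C1*sin(2^(1/4)*z) + C2*cos(2^(1/4)*z)


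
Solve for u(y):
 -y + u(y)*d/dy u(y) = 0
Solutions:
 u(y) = -sqrt(C1 + y^2)
 u(y) = sqrt(C1 + y^2)


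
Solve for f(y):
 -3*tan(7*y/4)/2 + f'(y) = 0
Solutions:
 f(y) = C1 - 6*log(cos(7*y/4))/7


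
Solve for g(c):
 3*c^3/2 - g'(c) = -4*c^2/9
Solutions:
 g(c) = C1 + 3*c^4/8 + 4*c^3/27


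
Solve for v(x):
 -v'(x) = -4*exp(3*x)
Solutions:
 v(x) = C1 + 4*exp(3*x)/3


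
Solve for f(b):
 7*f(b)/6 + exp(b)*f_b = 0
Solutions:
 f(b) = C1*exp(7*exp(-b)/6)


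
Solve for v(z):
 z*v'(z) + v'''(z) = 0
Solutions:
 v(z) = C1 + Integral(C2*airyai(-z) + C3*airybi(-z), z)


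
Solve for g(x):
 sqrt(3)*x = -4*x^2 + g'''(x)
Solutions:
 g(x) = C1 + C2*x + C3*x^2 + x^5/15 + sqrt(3)*x^4/24


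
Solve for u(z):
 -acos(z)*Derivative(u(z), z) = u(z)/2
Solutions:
 u(z) = C1*exp(-Integral(1/acos(z), z)/2)


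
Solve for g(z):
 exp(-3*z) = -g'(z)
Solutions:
 g(z) = C1 + exp(-3*z)/3


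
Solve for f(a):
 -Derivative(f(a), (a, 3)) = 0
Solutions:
 f(a) = C1 + C2*a + C3*a^2


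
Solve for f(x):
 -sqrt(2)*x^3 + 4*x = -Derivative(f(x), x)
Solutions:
 f(x) = C1 + sqrt(2)*x^4/4 - 2*x^2


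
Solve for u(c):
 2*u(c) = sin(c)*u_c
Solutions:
 u(c) = C1*(cos(c) - 1)/(cos(c) + 1)


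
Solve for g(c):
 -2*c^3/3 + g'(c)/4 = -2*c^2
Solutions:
 g(c) = C1 + 2*c^4/3 - 8*c^3/3


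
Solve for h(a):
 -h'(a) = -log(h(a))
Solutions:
 li(h(a)) = C1 + a


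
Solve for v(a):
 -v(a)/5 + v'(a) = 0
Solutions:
 v(a) = C1*exp(a/5)


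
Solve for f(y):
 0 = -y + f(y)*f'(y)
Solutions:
 f(y) = -sqrt(C1 + y^2)
 f(y) = sqrt(C1 + y^2)


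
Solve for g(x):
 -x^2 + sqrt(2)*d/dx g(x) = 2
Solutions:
 g(x) = C1 + sqrt(2)*x^3/6 + sqrt(2)*x


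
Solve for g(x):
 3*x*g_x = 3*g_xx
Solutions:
 g(x) = C1 + C2*erfi(sqrt(2)*x/2)


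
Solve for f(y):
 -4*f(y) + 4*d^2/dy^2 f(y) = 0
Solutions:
 f(y) = C1*exp(-y) + C2*exp(y)


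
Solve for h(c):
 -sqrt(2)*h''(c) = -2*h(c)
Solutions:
 h(c) = C1*exp(-2^(1/4)*c) + C2*exp(2^(1/4)*c)


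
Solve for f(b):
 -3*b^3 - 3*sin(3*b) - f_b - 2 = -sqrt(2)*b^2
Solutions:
 f(b) = C1 - 3*b^4/4 + sqrt(2)*b^3/3 - 2*b + cos(3*b)


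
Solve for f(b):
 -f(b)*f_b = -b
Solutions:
 f(b) = -sqrt(C1 + b^2)
 f(b) = sqrt(C1 + b^2)


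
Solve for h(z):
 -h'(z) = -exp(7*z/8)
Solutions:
 h(z) = C1 + 8*exp(7*z/8)/7


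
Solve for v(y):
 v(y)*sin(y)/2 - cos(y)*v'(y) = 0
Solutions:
 v(y) = C1/sqrt(cos(y))


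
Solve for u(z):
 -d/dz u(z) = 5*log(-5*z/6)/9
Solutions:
 u(z) = C1 - 5*z*log(-z)/9 + 5*z*(-log(5) + 1 + log(6))/9


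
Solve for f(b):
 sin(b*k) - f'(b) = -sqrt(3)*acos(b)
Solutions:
 f(b) = C1 + sqrt(3)*(b*acos(b) - sqrt(1 - b^2)) + Piecewise((-cos(b*k)/k, Ne(k, 0)), (0, True))


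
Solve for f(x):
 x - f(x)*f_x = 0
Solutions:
 f(x) = -sqrt(C1 + x^2)
 f(x) = sqrt(C1 + x^2)


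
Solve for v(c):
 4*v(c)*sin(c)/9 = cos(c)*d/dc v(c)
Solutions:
 v(c) = C1/cos(c)^(4/9)


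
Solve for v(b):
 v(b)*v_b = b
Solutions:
 v(b) = -sqrt(C1 + b^2)
 v(b) = sqrt(C1 + b^2)


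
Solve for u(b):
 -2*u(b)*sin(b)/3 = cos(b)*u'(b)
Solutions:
 u(b) = C1*cos(b)^(2/3)


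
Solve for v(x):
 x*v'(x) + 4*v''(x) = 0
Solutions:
 v(x) = C1 + C2*erf(sqrt(2)*x/4)


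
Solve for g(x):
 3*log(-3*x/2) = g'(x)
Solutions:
 g(x) = C1 + 3*x*log(-x) + 3*x*(-1 - log(2) + log(3))


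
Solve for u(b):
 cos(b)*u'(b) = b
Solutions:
 u(b) = C1 + Integral(b/cos(b), b)


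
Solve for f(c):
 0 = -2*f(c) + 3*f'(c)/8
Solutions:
 f(c) = C1*exp(16*c/3)


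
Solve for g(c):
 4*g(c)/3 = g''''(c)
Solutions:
 g(c) = C1*exp(-sqrt(2)*3^(3/4)*c/3) + C2*exp(sqrt(2)*3^(3/4)*c/3) + C3*sin(sqrt(2)*3^(3/4)*c/3) + C4*cos(sqrt(2)*3^(3/4)*c/3)


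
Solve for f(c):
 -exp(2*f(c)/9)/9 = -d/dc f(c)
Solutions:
 f(c) = 9*log(-sqrt(-1/(C1 + c))) - 9*log(2)/2 + 18*log(3)
 f(c) = 9*log(-1/(C1 + c))/2 - 9*log(2)/2 + 18*log(3)


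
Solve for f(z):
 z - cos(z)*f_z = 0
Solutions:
 f(z) = C1 + Integral(z/cos(z), z)


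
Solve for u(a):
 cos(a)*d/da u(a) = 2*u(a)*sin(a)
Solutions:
 u(a) = C1/cos(a)^2


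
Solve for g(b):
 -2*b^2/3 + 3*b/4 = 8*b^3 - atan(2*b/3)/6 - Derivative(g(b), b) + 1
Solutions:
 g(b) = C1 + 2*b^4 + 2*b^3/9 - 3*b^2/8 - b*atan(2*b/3)/6 + b + log(4*b^2 + 9)/8


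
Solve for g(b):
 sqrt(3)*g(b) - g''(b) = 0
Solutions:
 g(b) = C1*exp(-3^(1/4)*b) + C2*exp(3^(1/4)*b)


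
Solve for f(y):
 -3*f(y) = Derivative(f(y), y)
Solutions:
 f(y) = C1*exp(-3*y)


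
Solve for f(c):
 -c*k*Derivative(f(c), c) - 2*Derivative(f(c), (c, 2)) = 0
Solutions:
 f(c) = Piecewise((-sqrt(pi)*C1*erf(c*sqrt(k)/2)/sqrt(k) - C2, (k > 0) | (k < 0)), (-C1*c - C2, True))


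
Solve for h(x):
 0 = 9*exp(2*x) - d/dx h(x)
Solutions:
 h(x) = C1 + 9*exp(2*x)/2


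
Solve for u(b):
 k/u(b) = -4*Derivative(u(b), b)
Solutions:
 u(b) = -sqrt(C1 - 2*b*k)/2
 u(b) = sqrt(C1 - 2*b*k)/2


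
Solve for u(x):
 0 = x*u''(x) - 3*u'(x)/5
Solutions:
 u(x) = C1 + C2*x^(8/5)


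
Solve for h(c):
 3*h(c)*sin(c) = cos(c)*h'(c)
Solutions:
 h(c) = C1/cos(c)^3


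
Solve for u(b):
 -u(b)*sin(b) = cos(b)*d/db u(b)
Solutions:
 u(b) = C1*cos(b)


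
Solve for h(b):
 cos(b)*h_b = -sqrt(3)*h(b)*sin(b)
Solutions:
 h(b) = C1*cos(b)^(sqrt(3))


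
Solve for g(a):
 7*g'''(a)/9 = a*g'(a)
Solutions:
 g(a) = C1 + Integral(C2*airyai(21^(2/3)*a/7) + C3*airybi(21^(2/3)*a/7), a)


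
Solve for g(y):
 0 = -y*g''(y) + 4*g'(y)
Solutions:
 g(y) = C1 + C2*y^5


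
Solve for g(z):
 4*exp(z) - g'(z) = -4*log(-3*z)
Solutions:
 g(z) = C1 + 4*z*log(-z) + 4*z*(-1 + log(3)) + 4*exp(z)


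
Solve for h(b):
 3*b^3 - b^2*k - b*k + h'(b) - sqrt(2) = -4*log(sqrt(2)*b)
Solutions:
 h(b) = C1 - 3*b^4/4 + b^3*k/3 + b^2*k/2 - 4*b*log(b) - b*log(4) + sqrt(2)*b + 4*b


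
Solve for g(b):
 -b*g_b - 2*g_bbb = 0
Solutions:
 g(b) = C1 + Integral(C2*airyai(-2^(2/3)*b/2) + C3*airybi(-2^(2/3)*b/2), b)


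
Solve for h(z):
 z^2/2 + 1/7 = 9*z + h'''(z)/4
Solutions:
 h(z) = C1 + C2*z + C3*z^2 + z^5/30 - 3*z^4/2 + 2*z^3/21


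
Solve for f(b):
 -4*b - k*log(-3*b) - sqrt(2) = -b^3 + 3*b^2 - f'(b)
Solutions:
 f(b) = C1 - b^4/4 + b^3 + 2*b^2 + b*k*log(-b) + b*(-k + k*log(3) + sqrt(2))


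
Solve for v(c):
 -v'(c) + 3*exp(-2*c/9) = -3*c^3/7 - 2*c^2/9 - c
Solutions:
 v(c) = C1 + 3*c^4/28 + 2*c^3/27 + c^2/2 - 27*exp(-2*c/9)/2


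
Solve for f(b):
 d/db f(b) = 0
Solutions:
 f(b) = C1


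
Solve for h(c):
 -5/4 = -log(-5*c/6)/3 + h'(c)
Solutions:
 h(c) = C1 + c*log(-c)/3 + c*(-19 - 4*log(6) + 4*log(5))/12


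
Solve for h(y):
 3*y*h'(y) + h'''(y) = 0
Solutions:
 h(y) = C1 + Integral(C2*airyai(-3^(1/3)*y) + C3*airybi(-3^(1/3)*y), y)


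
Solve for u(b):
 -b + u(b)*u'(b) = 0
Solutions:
 u(b) = -sqrt(C1 + b^2)
 u(b) = sqrt(C1 + b^2)


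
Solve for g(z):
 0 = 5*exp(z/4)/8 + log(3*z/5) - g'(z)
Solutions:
 g(z) = C1 + z*log(z) + z*(-log(5) - 1 + log(3)) + 5*exp(z/4)/2


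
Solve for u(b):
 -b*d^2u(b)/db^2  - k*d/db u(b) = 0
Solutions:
 u(b) = C1 + b^(1 - re(k))*(C2*sin(log(b)*Abs(im(k))) + C3*cos(log(b)*im(k)))


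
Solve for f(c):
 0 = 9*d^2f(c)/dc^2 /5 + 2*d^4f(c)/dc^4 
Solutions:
 f(c) = C1 + C2*c + C3*sin(3*sqrt(10)*c/10) + C4*cos(3*sqrt(10)*c/10)


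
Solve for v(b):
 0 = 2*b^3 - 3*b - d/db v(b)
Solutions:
 v(b) = C1 + b^4/2 - 3*b^2/2


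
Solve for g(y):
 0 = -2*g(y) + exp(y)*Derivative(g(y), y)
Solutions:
 g(y) = C1*exp(-2*exp(-y))


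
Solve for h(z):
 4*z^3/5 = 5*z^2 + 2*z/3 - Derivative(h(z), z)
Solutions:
 h(z) = C1 - z^4/5 + 5*z^3/3 + z^2/3


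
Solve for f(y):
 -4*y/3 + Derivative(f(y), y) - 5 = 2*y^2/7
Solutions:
 f(y) = C1 + 2*y^3/21 + 2*y^2/3 + 5*y


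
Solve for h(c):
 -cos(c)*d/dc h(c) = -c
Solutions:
 h(c) = C1 + Integral(c/cos(c), c)


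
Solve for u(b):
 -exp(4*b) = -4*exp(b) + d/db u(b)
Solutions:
 u(b) = C1 - exp(4*b)/4 + 4*exp(b)


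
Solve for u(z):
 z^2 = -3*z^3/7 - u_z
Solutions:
 u(z) = C1 - 3*z^4/28 - z^3/3


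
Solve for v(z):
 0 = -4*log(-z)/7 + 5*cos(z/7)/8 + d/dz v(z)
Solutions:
 v(z) = C1 + 4*z*log(-z)/7 - 4*z/7 - 35*sin(z/7)/8


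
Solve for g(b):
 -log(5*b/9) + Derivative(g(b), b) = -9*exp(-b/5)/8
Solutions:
 g(b) = C1 + b*log(b) + b*(-2*log(3) - 1 + log(5)) + 45*exp(-b/5)/8


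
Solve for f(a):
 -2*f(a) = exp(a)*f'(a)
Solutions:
 f(a) = C1*exp(2*exp(-a))


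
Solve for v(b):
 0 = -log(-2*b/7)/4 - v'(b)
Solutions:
 v(b) = C1 - b*log(-b)/4 + b*(-log(2) + 1 + log(7))/4


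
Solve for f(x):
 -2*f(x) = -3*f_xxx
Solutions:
 f(x) = C3*exp(2^(1/3)*3^(2/3)*x/3) + (C1*sin(2^(1/3)*3^(1/6)*x/2) + C2*cos(2^(1/3)*3^(1/6)*x/2))*exp(-2^(1/3)*3^(2/3)*x/6)


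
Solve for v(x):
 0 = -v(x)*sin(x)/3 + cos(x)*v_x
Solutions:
 v(x) = C1/cos(x)^(1/3)


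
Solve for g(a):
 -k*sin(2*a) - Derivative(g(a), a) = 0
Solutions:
 g(a) = C1 + k*cos(2*a)/2


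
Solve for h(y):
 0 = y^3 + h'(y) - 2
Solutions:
 h(y) = C1 - y^4/4 + 2*y


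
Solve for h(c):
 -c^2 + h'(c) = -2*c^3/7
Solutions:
 h(c) = C1 - c^4/14 + c^3/3


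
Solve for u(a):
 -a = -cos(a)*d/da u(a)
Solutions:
 u(a) = C1 + Integral(a/cos(a), a)


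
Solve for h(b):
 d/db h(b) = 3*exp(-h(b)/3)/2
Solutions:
 h(b) = 3*log(C1 + b/2)


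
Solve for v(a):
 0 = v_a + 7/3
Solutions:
 v(a) = C1 - 7*a/3


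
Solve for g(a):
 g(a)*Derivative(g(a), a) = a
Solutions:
 g(a) = -sqrt(C1 + a^2)
 g(a) = sqrt(C1 + a^2)


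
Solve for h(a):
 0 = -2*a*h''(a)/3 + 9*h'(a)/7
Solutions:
 h(a) = C1 + C2*a^(41/14)


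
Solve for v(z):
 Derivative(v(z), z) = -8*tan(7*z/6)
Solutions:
 v(z) = C1 + 48*log(cos(7*z/6))/7


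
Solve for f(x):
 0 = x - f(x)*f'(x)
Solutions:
 f(x) = -sqrt(C1 + x^2)
 f(x) = sqrt(C1 + x^2)


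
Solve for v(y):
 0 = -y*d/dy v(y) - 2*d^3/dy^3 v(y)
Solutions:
 v(y) = C1 + Integral(C2*airyai(-2^(2/3)*y/2) + C3*airybi(-2^(2/3)*y/2), y)


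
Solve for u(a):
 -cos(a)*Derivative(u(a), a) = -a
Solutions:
 u(a) = C1 + Integral(a/cos(a), a)


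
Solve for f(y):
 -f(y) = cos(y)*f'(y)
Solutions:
 f(y) = C1*sqrt(sin(y) - 1)/sqrt(sin(y) + 1)


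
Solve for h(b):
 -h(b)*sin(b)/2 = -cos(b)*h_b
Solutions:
 h(b) = C1/sqrt(cos(b))
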